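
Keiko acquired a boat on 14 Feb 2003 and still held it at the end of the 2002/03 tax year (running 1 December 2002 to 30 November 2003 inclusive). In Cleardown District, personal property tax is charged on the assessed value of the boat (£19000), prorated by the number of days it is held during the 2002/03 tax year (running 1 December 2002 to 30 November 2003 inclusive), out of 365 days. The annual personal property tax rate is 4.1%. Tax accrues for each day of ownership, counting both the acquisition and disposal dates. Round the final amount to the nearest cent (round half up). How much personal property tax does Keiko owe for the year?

£618.93

Days held (14 Feb – 30 Nov 2003): 290 out of 365
Tax = £19000 × 4.1% × 290/365 = £618.9315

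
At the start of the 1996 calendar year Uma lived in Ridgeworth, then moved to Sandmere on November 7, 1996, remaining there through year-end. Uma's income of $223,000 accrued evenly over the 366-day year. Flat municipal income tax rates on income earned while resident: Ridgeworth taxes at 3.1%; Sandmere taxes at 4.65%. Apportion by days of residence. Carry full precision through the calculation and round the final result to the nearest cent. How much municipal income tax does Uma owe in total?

$7,432.42

Ridgeworth, January 1 – November 6, 1996: 311 days → $223,000 × 3.1% × 311/366 = $5,874.1612
Sandmere, November 7 – December 31, 1996: 55 days → $223,000 × 4.65% × 55/366 = $1,558.2582
Total = $7,432.4194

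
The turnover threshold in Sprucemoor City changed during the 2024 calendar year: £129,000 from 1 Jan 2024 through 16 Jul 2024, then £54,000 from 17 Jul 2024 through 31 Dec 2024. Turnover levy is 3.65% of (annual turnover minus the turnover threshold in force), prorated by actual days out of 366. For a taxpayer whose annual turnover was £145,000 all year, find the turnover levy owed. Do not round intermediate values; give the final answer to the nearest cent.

1 Jan – 16 Jul 2024: 198 days, exemption £129,000 → (£145,000 − £129,000) × 3.65% × 198/366 = £315.9344
17 Jul – 31 Dec 2024: 168 days, exemption £54,000 → (£145,000 − £54,000) × 3.65% × 168/366 = £1,524.6230
Total = £1,840.5574

£1,840.56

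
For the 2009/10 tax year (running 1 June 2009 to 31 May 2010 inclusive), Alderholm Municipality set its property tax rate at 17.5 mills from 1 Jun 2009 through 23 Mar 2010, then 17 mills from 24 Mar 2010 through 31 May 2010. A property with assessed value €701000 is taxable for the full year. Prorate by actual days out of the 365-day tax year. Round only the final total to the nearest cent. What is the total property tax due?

€12201.24

1 Jun 2009 – 23 Mar 2010: 296 days at 17.5 mills → €701000 × 1.75% × 296/365 = €9948.4384
24 Mar – 31 May 2010: 69 days at 17 mills → €701000 × 1.7% × 69/365 = €2252.8027
Total = €12201.2411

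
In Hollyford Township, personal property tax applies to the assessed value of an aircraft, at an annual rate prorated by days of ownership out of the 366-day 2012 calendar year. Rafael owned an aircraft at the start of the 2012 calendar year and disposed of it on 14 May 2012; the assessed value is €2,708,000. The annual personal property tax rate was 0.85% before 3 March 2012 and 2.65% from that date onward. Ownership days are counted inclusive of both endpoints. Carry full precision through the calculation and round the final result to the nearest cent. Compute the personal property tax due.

€18,212.41

1 January – 2 March 2012: 62 days at 0.85% → €2,708,000 × 0.85% × 62/366 = €3,899.2240
3 March – 14 May 2012: 73 days at 2.65% → €2,708,000 × 2.65% × 73/366 = €14,313.1858
Total = €18,212.4098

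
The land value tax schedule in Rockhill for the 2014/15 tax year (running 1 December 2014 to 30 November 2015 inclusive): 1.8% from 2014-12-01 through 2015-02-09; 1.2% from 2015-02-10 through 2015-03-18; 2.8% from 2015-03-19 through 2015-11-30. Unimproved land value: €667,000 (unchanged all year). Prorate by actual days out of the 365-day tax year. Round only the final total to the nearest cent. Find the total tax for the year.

2014-12-01 to 2015-02-09: 71 days at 1.8% → €667,000 × 1.8% × 71/365 = €2,335.4137
2015-02-10 to 2015-03-18: 37 days at 1.2% → €667,000 × 1.2% × 37/365 = €811.3644
2015-03-19 to 2015-11-30: 257 days at 2.8% → €667,000 × 2.8% × 257/365 = €13,149.9507
Total = €16,296.7288

€16,296.73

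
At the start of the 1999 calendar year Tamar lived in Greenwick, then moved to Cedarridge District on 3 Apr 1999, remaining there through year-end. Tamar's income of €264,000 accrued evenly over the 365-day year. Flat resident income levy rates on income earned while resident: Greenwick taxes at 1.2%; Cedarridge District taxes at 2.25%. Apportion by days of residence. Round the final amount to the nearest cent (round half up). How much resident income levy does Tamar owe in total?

Greenwick, 1 Jan – 2 Apr 1999: 92 days → €264,000 × 1.2% × 92/365 = €798.5096
Cedarridge District, 3 Apr – 31 Dec 1999: 273 days → €264,000 × 2.25% × 273/365 = €4,442.7945
Total = €5,241.3041

€5,241.30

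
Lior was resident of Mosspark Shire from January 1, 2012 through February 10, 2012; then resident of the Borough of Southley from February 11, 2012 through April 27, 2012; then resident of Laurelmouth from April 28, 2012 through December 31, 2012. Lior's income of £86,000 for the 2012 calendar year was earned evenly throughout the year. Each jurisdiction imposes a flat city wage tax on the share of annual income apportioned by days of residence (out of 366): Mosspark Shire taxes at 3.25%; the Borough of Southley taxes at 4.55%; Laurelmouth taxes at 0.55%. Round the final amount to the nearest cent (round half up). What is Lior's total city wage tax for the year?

£1,456.83

Mosspark Shire, January 1 – February 10, 2012: 41 days → £86,000 × 3.25% × 41/366 = £313.1011
The Borough of Southley, February 11 – April 27, 2012: 77 days → £86,000 × 4.55% × 77/366 = £823.2268
Laurelmouth, April 28 – December 31, 2012: 248 days → £86,000 × 0.55% × 248/366 = £320.5027
Total = £1,456.8306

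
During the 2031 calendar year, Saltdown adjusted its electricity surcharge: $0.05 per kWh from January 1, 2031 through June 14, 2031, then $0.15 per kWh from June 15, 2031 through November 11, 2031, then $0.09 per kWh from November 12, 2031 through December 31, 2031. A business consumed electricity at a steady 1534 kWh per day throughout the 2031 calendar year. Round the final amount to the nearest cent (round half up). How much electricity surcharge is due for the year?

January 1 – June 14, 2031: 165 days × 1534 kWh/day = 253,110 kWh at $0.05/kWh → $12655.50
June 15 – November 11, 2031: 150 days × 1534 kWh/day = 230,100 kWh at $0.15/kWh → $34515.00
November 12 – December 31, 2031: 50 days × 1534 kWh/day = 76,700 kWh at $0.09/kWh → $6903.00

$54073.50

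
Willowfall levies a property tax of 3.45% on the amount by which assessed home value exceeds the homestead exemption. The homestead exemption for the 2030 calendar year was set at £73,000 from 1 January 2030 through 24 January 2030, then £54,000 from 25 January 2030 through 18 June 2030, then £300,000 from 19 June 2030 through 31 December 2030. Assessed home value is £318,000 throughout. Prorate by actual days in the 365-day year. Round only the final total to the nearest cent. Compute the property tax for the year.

£4,507.50

1 January – 24 January 2030: 24 days, exemption £73,000 → (£318,000 − £73,000) × 3.45% × 24/365 = £555.7808
25 January – 18 June 2030: 145 days, exemption £54,000 → (£318,000 − £54,000) × 3.45% × 145/365 = £3,618.2466
19 June – 31 December 2030: 196 days, exemption £300,000 → (£318,000 − £300,000) × 3.45% × 196/365 = £333.4685
Total = £4,507.4959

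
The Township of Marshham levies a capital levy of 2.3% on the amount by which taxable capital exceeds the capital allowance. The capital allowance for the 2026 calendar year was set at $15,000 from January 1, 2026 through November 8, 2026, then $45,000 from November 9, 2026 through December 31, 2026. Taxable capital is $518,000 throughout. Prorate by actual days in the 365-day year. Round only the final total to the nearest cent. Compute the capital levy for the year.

January 1 – November 8, 2026: 312 days, exemption $15,000 → ($518,000 − $15,000) × 2.3% × 312/365 = $9,889.1178
November 9 – December 31, 2026: 53 days, exemption $45,000 → ($518,000 − $45,000) × 2.3% × 53/365 = $1,579.6904
Total = $11,468.8082

$11,468.81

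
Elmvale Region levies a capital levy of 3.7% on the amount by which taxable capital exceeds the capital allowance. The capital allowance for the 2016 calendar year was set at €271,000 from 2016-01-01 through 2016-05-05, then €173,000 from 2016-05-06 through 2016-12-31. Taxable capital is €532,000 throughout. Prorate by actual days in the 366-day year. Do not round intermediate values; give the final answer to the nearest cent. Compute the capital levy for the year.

2016-01-01 to 2016-05-05: 126 days, exemption €271,000 → (€532,000 − €271,000) × 3.7% × 126/366 = €3,324.5410
2016-05-06 to 2016-12-31: 240 days, exemption €173,000 → (€532,000 − €173,000) × 3.7% × 240/366 = €8,710.1639
Total = €12,034.7049

€12,034.70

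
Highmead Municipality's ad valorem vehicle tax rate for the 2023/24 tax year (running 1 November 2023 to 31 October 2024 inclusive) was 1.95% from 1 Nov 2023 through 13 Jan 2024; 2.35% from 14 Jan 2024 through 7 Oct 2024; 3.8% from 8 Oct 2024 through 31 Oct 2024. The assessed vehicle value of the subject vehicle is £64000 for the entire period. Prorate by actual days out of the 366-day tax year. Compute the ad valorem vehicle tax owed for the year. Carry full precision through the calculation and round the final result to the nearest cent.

1 Nov 2023 – 13 Jan 2024: 74 days at 1.95% → £64000 × 1.95% × 74/366 = £252.3279
14 Jan – 7 Oct 2024: 268 days at 2.35% → £64000 × 2.35% × 268/366 = £1101.2896
8 Oct – 31 Oct 2024: 24 days at 3.8% → £64000 × 3.8% × 24/366 = £159.4754
Total = £1513.0929

£1513.09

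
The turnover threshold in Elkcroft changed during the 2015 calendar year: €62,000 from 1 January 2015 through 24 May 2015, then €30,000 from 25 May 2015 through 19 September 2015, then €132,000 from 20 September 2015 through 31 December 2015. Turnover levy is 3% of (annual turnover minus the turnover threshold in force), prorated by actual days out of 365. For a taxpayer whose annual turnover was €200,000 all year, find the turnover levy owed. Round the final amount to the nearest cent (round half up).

€3,857.75

1 January – 24 May 2015: 144 days, exemption €62,000 → (€200,000 − €62,000) × 3% × 144/365 = €1,633.3151
25 May – 19 September 2015: 118 days, exemption €30,000 → (€200,000 − €30,000) × 3% × 118/365 = €1,648.7671
20 September – 31 December 2015: 103 days, exemption €132,000 → (€200,000 − €132,000) × 3% × 103/365 = €575.6712
Total = €3,857.7534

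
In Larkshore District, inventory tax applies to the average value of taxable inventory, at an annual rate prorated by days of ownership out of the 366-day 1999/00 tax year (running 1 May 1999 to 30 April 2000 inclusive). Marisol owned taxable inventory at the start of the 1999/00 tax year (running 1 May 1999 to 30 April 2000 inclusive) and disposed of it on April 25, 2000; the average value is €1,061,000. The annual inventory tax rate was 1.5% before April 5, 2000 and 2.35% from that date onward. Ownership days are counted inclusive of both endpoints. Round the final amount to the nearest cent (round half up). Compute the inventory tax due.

€16,215.04

May 1, 1999 – April 4, 2000: 340 days at 1.5% → €1,061,000 × 1.5% × 340/366 = €14,784.4262
April 5 – April 25, 2000: 21 days at 2.35% → €1,061,000 × 2.35% × 21/366 = €1,430.6107
Total = €16,215.0369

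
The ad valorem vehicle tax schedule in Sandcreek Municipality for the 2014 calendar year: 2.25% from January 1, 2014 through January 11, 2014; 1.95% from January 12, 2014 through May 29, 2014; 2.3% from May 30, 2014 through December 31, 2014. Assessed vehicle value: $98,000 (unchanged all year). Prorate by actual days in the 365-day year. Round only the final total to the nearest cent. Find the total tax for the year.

January 1 – January 11, 2014: 11 days at 2.25% → $98,000 × 2.25% × 11/365 = $66.4521
January 12 – May 29, 2014: 138 days at 1.95% → $98,000 × 1.95% × 138/365 = $722.5151
May 30 – December 31, 2014: 216 days at 2.3% → $98,000 × 2.3% × 216/365 = $1,333.8740
Total = $2,122.8411

$2,122.84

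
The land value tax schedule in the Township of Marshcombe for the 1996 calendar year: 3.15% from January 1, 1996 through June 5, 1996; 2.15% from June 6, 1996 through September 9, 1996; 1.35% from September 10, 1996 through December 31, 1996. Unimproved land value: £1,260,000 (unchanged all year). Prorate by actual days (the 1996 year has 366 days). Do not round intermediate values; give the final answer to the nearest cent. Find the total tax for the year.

£29,382.79

January 1 – June 5, 1996: 157 days at 3.15% → £1,260,000 × 3.15% × 157/366 = £17,025.4918
June 6 – September 9, 1996: 96 days at 2.15% → £1,260,000 × 2.15% × 96/366 = £7,105.5738
September 10 – December 31, 1996: 113 days at 1.35% → £1,260,000 × 1.35% × 113/366 = £5,251.7213
Total = £29,382.7869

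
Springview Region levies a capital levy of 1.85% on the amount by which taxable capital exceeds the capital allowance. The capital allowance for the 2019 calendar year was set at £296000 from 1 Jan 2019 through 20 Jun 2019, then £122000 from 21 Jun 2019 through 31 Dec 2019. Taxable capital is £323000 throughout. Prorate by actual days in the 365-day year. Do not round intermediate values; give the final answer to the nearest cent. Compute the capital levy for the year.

£2210.42

1 Jan – 20 Jun 2019: 171 days, exemption £296000 → (£323000 − £296000) × 1.85% × 171/365 = £234.0123
21 Jun – 31 Dec 2019: 194 days, exemption £122000 → (£323000 − £122000) × 1.85% × 194/365 = £1976.4082
Total = £2210.4205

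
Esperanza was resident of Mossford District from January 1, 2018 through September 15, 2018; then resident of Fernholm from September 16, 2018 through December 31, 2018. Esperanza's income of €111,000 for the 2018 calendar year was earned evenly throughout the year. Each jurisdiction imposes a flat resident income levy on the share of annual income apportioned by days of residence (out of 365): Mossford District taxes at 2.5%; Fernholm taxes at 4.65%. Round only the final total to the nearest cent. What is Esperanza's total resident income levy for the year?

Mossford District, January 1 – September 15, 2018: 258 days → €111,000 × 2.5% × 258/365 = €1,961.5068
Fernholm, September 16 – December 31, 2018: 107 days → €111,000 × 4.65% × 107/365 = €1,513.0973
Total = €3,474.6041

€3,474.60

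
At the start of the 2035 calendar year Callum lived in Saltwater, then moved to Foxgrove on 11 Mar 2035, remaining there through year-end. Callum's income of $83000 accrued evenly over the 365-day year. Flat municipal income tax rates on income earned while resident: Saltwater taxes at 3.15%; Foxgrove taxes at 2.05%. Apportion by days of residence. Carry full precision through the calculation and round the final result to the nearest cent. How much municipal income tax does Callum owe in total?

$1874.09

Saltwater, 1 Jan – 10 Mar 2035: 69 days → $83000 × 3.15% × 69/365 = $494.2479
Foxgrove, 11 Mar – 31 Dec 2035: 296 days → $83000 × 2.05% × 296/365 = $1379.8466
Total = $1874.0945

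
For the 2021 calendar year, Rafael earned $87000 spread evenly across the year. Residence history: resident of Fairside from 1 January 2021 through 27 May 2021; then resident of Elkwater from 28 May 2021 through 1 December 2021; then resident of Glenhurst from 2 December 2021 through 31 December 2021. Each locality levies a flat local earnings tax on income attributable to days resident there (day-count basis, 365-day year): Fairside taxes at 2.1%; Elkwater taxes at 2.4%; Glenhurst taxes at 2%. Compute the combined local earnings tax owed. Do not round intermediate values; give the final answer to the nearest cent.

$1954.28

Fairside, 1 January – 27 May 2021: 147 days → $87000 × 2.1% × 147/365 = $735.8055
Elkwater, 28 May – 1 December 2021: 188 days → $87000 × 2.4% × 188/365 = $1075.4630
Glenhurst, 2 December – 31 December 2021: 30 days → $87000 × 2% × 30/365 = $143.0137
Total = $1954.2822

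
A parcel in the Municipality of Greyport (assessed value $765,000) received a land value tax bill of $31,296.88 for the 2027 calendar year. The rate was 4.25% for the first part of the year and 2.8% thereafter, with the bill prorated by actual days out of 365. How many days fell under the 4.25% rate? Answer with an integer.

325 days

Let d = days at the first rate; then 365 − d days at the second rate.
$765,000 × [4.25%·d + 2.8%·(365−d)] / 365 = $31,296.88
Solving gives d = 325, so the new rate took effect on November 22, 2027.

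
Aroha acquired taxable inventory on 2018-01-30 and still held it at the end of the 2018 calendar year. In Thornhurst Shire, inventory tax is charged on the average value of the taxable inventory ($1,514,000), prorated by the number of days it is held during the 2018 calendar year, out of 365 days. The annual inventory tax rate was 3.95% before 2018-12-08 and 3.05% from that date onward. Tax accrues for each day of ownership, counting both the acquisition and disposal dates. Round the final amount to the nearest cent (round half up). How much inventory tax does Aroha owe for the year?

2018-01-30 to 2018-12-07: 312 days at 3.95% → $1,514,000 × 3.95% × 312/365 = $51,119.2767
2018-12-08 to 2018-12-31: 24 days at 3.05% → $1,514,000 × 3.05% × 24/365 = $3,036.2959
Total = $54,155.5726

$54,155.57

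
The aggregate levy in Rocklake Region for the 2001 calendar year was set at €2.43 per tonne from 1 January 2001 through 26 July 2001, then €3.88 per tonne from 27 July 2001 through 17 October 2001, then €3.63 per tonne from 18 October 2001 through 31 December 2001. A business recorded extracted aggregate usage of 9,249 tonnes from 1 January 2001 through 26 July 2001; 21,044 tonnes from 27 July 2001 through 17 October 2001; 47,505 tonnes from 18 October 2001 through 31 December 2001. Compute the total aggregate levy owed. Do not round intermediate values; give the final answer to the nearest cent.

1 January – 26 July 2001: 9,249 tonnes at €2.43/tonne → €22475.07
27 July – 17 October 2001: 21,044 tonnes at €3.88/tonne → €81650.72
18 October – 31 December 2001: 47,505 tonnes at €3.63/tonne → €172443.15

€276568.94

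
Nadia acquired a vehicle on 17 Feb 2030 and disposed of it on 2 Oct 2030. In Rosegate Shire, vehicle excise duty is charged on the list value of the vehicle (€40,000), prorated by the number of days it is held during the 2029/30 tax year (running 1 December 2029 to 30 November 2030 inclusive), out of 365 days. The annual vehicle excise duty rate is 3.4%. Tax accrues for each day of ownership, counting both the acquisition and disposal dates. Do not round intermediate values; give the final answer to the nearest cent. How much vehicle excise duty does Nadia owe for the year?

Days held (17 Feb – 2 Oct 2030): 228 out of 365
Tax = €40,000 × 3.4% × 228/365 = €849.5342

€849.53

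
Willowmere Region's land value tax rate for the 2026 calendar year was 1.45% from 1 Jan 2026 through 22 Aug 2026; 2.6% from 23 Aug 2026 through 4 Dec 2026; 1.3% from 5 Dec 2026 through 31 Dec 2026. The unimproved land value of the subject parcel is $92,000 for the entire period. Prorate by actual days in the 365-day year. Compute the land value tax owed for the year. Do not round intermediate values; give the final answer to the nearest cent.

1 Jan – 22 Aug 2026: 234 days at 1.45% → $92,000 × 1.45% × 234/365 = $855.2219
23 Aug – 4 Dec 2026: 104 days at 2.6% → $92,000 × 2.6% × 104/365 = $681.5562
5 Dec – 31 Dec 2026: 27 days at 1.3% → $92,000 × 1.3% × 27/365 = $88.4712
Total = $1,625.2493

$1,625.25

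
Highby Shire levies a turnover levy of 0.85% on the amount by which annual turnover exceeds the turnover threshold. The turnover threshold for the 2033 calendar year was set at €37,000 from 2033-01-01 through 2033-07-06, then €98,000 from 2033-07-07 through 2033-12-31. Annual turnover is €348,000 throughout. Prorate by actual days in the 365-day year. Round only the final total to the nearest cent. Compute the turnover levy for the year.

€2,390.64

2033-01-01 to 2033-07-06: 187 days, exemption €37,000 → (€348,000 − €37,000) × 0.85% × 187/365 = €1,354.3411
2033-07-07 to 2033-12-31: 178 days, exemption €98,000 → (€348,000 − €98,000) × 0.85% × 178/365 = €1,036.3014
Total = €2,390.6425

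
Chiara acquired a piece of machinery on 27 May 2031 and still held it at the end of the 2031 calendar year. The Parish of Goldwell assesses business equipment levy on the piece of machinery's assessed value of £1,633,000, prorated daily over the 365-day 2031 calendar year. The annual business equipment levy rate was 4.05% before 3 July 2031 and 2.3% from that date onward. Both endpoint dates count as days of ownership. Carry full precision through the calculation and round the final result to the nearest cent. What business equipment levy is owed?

27 May – 2 July 2031: 37 days at 4.05% → £1,633,000 × 4.05% × 37/365 = £6,704.2479
3 July – 31 December 2031: 182 days at 2.3% → £1,633,000 × 2.3% × 182/365 = £18,728.0493
Total = £25,432.2973

£25,432.30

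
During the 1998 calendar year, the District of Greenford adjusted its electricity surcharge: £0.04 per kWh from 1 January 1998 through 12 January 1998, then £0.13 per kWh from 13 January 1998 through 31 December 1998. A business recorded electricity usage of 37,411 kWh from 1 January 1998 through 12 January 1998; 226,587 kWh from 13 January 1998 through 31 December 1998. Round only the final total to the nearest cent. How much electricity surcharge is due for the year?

1 January – 12 January 1998: 37,411 kWh at £0.04/kWh → £1,496.44
13 January – 31 December 1998: 226,587 kWh at £0.13/kWh → £29,456.31

£30,952.75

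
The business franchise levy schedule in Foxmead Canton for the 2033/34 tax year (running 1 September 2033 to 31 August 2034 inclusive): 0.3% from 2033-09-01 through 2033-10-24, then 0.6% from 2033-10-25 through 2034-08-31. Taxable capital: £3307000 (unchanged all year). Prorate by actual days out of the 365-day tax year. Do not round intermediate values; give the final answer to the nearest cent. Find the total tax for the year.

£18374.24

2033-09-01 to 2033-10-24: 54 days at 0.3% → £3307000 × 0.3% × 54/365 = £1467.7644
2033-10-25 to 2034-08-31: 311 days at 0.6% → £3307000 × 0.6% × 311/365 = £16906.4712
Total = £18374.2356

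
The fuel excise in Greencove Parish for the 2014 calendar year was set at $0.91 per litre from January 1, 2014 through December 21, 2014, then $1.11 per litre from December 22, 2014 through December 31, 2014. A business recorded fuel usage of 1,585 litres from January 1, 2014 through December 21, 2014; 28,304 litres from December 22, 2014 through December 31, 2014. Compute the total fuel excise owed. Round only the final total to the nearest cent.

$32859.79

January 1 – December 21, 2014: 1,585 litres at $0.91/litre → $1442.35
December 22 – December 31, 2014: 28,304 litres at $1.11/litre → $31417.44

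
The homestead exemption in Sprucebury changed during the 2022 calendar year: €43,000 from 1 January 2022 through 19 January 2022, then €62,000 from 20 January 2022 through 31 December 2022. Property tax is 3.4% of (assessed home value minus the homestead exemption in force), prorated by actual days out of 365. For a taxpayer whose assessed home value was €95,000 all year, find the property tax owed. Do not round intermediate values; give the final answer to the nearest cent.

€1,155.63

1 January – 19 January 2022: 19 days, exemption €43,000 → (€95,000 − €43,000) × 3.4% × 19/365 = €92.0329
20 January – 31 December 2022: 346 days, exemption €62,000 → (€95,000 − €62,000) × 3.4% × 346/365 = €1,063.5945
Total = €1,155.6274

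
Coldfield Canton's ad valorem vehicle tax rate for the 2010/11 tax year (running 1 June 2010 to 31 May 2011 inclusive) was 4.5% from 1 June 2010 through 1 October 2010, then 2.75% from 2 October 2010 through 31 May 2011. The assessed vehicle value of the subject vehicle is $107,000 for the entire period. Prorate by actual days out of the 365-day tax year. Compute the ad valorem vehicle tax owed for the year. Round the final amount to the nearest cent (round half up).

$3,573.51

1 June – 1 October 2010: 123 days at 4.5% → $107,000 × 4.5% × 123/365 = $1,622.5890
2 October 2010 – 31 May 2011: 242 days at 2.75% → $107,000 × 2.75% × 242/365 = $1,950.9178
Total = $3,573.5068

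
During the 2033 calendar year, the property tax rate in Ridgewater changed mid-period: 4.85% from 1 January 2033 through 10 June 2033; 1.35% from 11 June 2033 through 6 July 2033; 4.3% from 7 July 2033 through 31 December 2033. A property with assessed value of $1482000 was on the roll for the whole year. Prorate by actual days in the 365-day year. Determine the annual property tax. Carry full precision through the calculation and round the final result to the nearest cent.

$64207.14

1 January – 10 June 2033: 161 days at 4.85% → $1482000 × 4.85% × 161/365 = $31704.6493
11 June – 6 July 2033: 26 days at 1.35% → $1482000 × 1.35% × 26/365 = $1425.1562
7 July – 31 December 2033: 178 days at 4.3% → $1482000 × 4.3% × 178/365 = $31077.3370
Total = $64207.1425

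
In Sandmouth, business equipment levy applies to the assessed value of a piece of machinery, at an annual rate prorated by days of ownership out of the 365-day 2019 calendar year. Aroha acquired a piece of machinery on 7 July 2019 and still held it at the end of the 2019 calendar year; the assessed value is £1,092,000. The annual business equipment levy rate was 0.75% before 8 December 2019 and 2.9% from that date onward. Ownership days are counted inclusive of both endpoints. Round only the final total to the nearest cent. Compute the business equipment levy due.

£5,537.79

7 July – 7 December 2019: 154 days at 0.75% → £1,092,000 × 0.75% × 154/365 = £3,455.5068
8 December – 31 December 2019: 24 days at 2.9% → £1,092,000 × 2.9% × 24/365 = £2,082.2795
Total = £5,537.7863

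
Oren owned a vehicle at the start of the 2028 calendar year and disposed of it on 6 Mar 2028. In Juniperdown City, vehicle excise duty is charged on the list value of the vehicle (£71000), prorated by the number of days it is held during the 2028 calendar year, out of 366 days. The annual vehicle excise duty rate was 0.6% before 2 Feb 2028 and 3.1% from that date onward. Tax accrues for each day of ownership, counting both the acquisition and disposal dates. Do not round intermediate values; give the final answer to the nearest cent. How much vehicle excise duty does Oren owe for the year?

£241.71

1 Jan – 1 Feb 2028: 32 days at 0.6% → £71000 × 0.6% × 32/366 = £37.2459
2 Feb – 6 Mar 2028: 34 days at 3.1% → £71000 × 3.1% × 34/366 = £204.4645
Total = £241.7104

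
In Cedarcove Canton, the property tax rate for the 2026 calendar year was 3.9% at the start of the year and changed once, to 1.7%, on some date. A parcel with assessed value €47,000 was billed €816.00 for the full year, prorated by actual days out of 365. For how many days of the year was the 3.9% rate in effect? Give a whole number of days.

6 days

Let d = days at the first rate; then 365 − d days at the second rate.
€47,000 × [3.9%·d + 1.7%·(365−d)] / 365 = €816.00
Solving gives d = 6, so the new rate took effect on January 7, 2026.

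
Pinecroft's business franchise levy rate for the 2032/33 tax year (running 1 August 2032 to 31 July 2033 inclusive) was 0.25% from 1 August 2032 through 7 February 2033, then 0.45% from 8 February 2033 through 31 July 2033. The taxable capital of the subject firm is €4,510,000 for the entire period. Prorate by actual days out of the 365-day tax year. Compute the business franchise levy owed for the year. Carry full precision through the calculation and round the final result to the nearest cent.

1 August 2032 – 7 February 2033: 191 days at 0.25% → €4,510,000 × 0.25% × 191/365 = €5,900.0685
8 February – 31 July 2033: 174 days at 0.45% → €4,510,000 × 0.45% × 174/365 = €9,674.8767
Total = €15,574.9452

€15,574.95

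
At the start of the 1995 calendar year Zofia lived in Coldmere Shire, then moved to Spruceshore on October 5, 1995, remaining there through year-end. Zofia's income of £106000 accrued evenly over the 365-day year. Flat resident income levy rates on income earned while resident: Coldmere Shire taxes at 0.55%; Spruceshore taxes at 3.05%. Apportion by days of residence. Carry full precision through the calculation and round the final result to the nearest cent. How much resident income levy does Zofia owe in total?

£1221.90

Coldmere Shire, January 1 – October 4, 1995: 277 days → £106000 × 0.55% × 277/365 = £442.4411
Spruceshore, October 5 – December 31, 1995: 88 days → £106000 × 3.05% × 88/365 = £779.4630
Total = £1221.9041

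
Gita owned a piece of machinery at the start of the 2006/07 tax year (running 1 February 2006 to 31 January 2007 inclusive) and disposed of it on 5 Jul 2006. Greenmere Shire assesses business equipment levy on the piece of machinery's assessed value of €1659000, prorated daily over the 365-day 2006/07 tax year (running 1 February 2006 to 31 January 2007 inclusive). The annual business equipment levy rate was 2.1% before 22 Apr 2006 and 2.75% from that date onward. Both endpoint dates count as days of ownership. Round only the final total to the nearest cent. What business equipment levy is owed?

€17010.43

1 Feb – 21 Apr 2006: 80 days at 2.1% → €1659000 × 2.1% × 80/365 = €7635.9452
22 Apr – 5 Jul 2006: 75 days at 2.75% → €1659000 × 2.75% × 75/365 = €9374.4863
Total = €17010.4315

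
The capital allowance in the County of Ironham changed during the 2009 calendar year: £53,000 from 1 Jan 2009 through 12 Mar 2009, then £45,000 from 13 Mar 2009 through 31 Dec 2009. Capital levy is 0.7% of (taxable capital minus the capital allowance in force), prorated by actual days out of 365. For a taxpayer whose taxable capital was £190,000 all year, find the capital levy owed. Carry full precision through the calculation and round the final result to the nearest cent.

1 Jan – 12 Mar 2009: 71 days, exemption £53,000 → (£190,000 − £53,000) × 0.7% × 71/365 = £186.5452
13 Mar – 31 Dec 2009: 294 days, exemption £45,000 → (£190,000 − £45,000) × 0.7% × 294/365 = £817.5616
Total = £1,004.1068

£1,004.11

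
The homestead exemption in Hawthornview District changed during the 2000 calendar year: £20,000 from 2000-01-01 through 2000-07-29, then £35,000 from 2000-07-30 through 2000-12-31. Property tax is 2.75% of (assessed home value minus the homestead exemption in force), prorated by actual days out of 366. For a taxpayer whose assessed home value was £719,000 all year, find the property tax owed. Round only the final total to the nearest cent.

2000-01-01 to 2000-07-29: 211 days, exemption £20,000 → (£719,000 − £20,000) × 2.75% × 211/366 = £11,081.8238
2000-07-30 to 2000-12-31: 155 days, exemption £35,000 → (£719,000 − £35,000) × 2.75% × 155/366 = £7,965.9836
Total = £19,047.8074

£19,047.81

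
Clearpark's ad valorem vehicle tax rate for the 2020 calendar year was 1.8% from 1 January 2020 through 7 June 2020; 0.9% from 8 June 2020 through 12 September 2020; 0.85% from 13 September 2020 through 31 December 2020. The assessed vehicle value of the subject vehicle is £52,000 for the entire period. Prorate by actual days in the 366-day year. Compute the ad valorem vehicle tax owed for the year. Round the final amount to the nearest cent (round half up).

£663.50

1 January – 7 June 2020: 159 days at 1.8% → £52,000 × 1.8% × 159/366 = £406.6230
8 June – 12 September 2020: 97 days at 0.9% → £52,000 × 0.9% × 97/366 = £124.0328
13 September – 31 December 2020: 110 days at 0.85% → £52,000 × 0.85% × 110/366 = £132.8415
Total = £663.4973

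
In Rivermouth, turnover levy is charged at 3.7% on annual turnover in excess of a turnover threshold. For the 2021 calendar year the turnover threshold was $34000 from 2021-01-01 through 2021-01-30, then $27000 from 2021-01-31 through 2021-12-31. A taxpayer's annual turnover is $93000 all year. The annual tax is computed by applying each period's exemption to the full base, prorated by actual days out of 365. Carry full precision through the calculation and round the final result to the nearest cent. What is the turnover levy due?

$2420.71

2021-01-01 to 2021-01-30: 30 days, exemption $34000 → ($93000 − $34000) × 3.7% × 30/365 = $179.4247
2021-01-31 to 2021-12-31: 335 days, exemption $27000 → ($93000 − $27000) × 3.7% × 335/365 = $2241.2877
Total = $2420.7123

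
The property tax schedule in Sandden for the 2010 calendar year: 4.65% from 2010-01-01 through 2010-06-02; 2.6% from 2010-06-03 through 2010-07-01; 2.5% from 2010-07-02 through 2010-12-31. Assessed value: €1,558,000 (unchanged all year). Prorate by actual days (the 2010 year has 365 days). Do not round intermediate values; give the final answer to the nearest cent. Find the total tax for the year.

€53,114.99

2010-01-01 to 2010-06-02: 153 days at 4.65% → €1,558,000 × 4.65% × 153/365 = €30,368.1945
2010-06-03 to 2010-07-01: 29 days at 2.6% → €1,558,000 × 2.6% × 29/365 = €3,218.4438
2010-07-02 to 2010-12-31: 183 days at 2.5% → €1,558,000 × 2.5% × 183/365 = €19,528.3562
Total = €53,114.9945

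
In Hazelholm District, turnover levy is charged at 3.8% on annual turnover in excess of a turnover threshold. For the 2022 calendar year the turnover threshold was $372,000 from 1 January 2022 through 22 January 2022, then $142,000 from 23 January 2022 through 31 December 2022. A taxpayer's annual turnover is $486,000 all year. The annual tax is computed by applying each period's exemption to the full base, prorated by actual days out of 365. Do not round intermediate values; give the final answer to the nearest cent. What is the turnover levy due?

1 January – 22 January 2022: 22 days, exemption $372,000 → ($486,000 − $372,000) × 3.8% × 22/365 = $261.1068
23 January – 31 December 2022: 343 days, exemption $142,000 → ($486,000 − $142,000) × 3.8% × 343/365 = $12,284.0986
Total = $12,545.2055

$12,545.21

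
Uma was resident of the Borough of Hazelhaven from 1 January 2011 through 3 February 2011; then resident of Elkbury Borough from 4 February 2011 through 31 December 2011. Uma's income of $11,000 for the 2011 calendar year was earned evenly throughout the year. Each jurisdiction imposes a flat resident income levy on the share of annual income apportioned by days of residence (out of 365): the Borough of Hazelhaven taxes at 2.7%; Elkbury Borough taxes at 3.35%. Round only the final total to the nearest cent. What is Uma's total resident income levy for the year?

The Borough of Hazelhaven, 1 January – 3 February 2011: 34 days → $11,000 × 2.7% × 34/365 = $27.6658
Elkbury Borough, 4 February – 31 December 2011: 331 days → $11,000 × 3.35% × 331/365 = $334.1740
Total = $361.8397

$361.84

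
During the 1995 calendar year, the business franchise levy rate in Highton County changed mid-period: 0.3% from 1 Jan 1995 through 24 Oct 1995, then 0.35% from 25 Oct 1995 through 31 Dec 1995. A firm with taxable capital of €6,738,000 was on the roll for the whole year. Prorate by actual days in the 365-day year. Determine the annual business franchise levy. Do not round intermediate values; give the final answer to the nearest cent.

1 Jan – 24 Oct 1995: 297 days at 0.3% → €6,738,000 × 0.3% × 297/365 = €16,448.1041
25 Oct – 31 Dec 1995: 68 days at 0.35% → €6,738,000 × 0.35% × 68/365 = €4,393.5452
Total = €20,841.6493

€20,841.65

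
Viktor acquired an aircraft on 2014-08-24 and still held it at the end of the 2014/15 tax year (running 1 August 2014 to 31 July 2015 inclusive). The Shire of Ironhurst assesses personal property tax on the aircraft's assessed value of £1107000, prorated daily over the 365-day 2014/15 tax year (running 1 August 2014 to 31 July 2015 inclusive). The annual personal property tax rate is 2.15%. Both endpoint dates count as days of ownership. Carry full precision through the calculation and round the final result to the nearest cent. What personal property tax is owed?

Days held (2014-08-24 to 2015-07-31): 342 out of 365
Tax = £1107000 × 2.15% × 342/365 = £22300.7425

£22300.74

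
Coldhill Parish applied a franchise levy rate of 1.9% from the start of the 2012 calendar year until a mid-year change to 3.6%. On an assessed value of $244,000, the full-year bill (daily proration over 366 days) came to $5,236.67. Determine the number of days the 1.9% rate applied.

313 days

Let d = days at the first rate; then 366 − d days at the second rate.
$244,000 × [1.9%·d + 3.6%·(366−d)] / 366 = $5,236.67
Solving gives d = 313, so the new rate took effect on 9 November 2012.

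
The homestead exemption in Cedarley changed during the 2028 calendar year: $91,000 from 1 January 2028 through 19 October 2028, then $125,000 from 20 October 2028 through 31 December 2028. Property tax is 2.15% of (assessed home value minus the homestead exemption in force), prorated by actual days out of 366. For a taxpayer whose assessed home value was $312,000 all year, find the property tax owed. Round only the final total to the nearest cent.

1 January – 19 October 2028: 293 days, exemption $91,000 → ($312,000 − $91,000) × 2.15% × 293/366 = $3,803.7964
20 October – 31 December 2028: 73 days, exemption $125,000 → ($312,000 − $125,000) × 2.15% × 73/366 = $801.9030
Total = $4,605.6995

$4,605.70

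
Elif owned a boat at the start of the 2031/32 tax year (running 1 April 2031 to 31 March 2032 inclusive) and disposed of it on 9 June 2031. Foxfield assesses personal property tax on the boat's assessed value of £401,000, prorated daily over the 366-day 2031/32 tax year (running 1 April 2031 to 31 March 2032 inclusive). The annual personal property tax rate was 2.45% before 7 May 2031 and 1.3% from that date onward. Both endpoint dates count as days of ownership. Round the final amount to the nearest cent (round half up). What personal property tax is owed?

£1,450.61

1 April – 6 May 2031: 36 days at 2.45% → £401,000 × 2.45% × 36/366 = £966.3443
7 May – 9 June 2031: 34 days at 1.3% → £401,000 × 1.3% × 34/366 = £484.2678
Total = £1,450.6120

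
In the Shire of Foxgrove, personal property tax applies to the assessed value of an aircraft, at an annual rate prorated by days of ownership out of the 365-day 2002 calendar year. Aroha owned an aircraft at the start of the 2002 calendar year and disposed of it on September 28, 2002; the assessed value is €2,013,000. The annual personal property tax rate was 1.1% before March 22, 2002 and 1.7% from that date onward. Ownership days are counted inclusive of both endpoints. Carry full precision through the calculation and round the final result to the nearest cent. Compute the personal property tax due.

€22,760.69

January 1 – March 21, 2002: 80 days at 1.1% → €2,013,000 × 1.1% × 80/365 = €4,853.2603
March 22 – September 28, 2002: 191 days at 1.7% → €2,013,000 × 1.7% × 191/365 = €17,907.4274
Total = €22,760.6877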